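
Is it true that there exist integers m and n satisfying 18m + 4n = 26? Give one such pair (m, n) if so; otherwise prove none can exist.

m = 1, n = 2

gcd(18, 4) = 2, and 2 divides 26, so integer solutions exist.
Dividing through by 2 reduces the equation to 9m + 2n = 13.
Dividing repeatedly: 9 = 4·2 + 1, 2 = 2·1 + 0.
Unwinding: 1 = 9 − 4·2, i.e. 9·1 + 2·(-4) = 1.
Times 13: 9·13 + 2·(-52) = 13, so (13, -52) solves it.
Shifting by a multiple of (2, −9) keeps it a solution: m = 13 − 6·2 = 1, n = -52 + 6·9 = 2.
Indeed 18·1 + 4·2 = 18 + 8 = 26.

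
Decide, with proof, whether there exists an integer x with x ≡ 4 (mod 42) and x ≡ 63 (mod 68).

There is no such integer.

Both moduli are multiples of 2 = gcd(42, 68), so any solution would satisfy x ≡ 4 and x ≡ 63 modulo 2 simultaneously.
These are incompatible: 4 − 63 = -59 is not divisible by 2.
So no integer satisfies both congruences.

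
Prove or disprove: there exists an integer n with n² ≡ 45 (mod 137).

No such integer exists.

Apply Euler's criterion with the prime 137: 45 is a quadratic residue iff 45^68 ≡ 1 (mod 137), and a non-residue iff it is ≡ −1.
Squaring successively (mod 137): 45^2 = 2025 ≡ 107; 45^4 ≡ 107² = 11449 ≡ 78; 45^8 ≡ 78² = 6084 ≡ 56; 45^16 ≡ 56² = 3136 ≡ 122; 45^32 ≡ 122² = 14884 ≡ 88; 45^64 ≡ 88² = 7744 ≡ 72.
Since 68 = 64 + 4, 45^68 ≡ 72 · 78; multiplying out mod 137: 72·78 = 5616 ≡ 136. Thus 45^68 ≡ 136 ≡ −1 (mod 137).
The value −1 means 45 is a non-residue modulo 137, so n² ≡ 45 (mod 137) is impossible.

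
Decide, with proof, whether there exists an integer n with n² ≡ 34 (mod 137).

n = 50

Take n = 50. Then 50² = 2500 = 18·137 + 34, so 50² ≡ 34 (mod 137).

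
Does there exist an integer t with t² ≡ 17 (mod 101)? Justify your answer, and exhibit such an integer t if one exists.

t = 57

Take t = 57. Then 57² = 3249 = 32·101 + 17, so 57² ≡ 17 (mod 101).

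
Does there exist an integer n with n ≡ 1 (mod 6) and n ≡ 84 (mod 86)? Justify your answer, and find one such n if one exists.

gcd(6, 86) = 2. If n ≡ 1 (mod 6) and n ≡ 84 (mod 86), then n ≡ 1 (mod 2) and n ≡ 84 (mod 2).
These are incompatible: 1 − 84 = -83 is not divisible by 2.
Therefore no such n exists.

No, no such integer exists.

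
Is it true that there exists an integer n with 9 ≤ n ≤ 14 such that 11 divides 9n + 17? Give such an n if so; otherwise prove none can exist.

n = 14

n = 14 works, since 9·14 + 17 = 143 = 13·11.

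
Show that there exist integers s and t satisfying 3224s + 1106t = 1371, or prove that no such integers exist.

Any value of 3224s + 1106t is a multiple of gcd(3224, 1106) = 2.
However 1371 leaves remainder 1 on division by 2.
So the equation is unsolvable over ℤ.

There are no such integers.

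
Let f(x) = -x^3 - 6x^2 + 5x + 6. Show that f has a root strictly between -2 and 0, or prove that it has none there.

Such a root exists.

f(-2) = -20 and f(0) = 6, which have opposite signs.
Since f is a polynomial it is continuous on [-2, 0].
By the Intermediate Value Theorem, f takes the value 0 somewhere in the open interval.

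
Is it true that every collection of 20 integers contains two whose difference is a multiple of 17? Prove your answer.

Yes, this is always true.

There are exactly 17 possible remainders on division by 17.
Since 20 > 17, two of the 20 integers must share a residue class by the pigeonhole principle; call them a and b.
Then a ≡ b (mod 17), i.e. 17 ∣ (a − b).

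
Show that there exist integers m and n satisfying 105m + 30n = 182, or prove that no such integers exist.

Any value of 105m + 30n is a multiple of gcd(105, 30) = 15.
However 182 leaves remainder 2 on division by 15.
Therefore 105m + 30n = 182 has no solution in integers.

There are no such integers.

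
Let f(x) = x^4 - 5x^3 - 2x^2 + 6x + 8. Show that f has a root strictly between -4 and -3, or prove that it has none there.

f(-4) = 528 and f(-3) = 188, both positive, so a sign-change argument is unavailable; we show f keeps this sign on the whole interval.
Substitute x = -3 − u, where 0 < u < 1 on the interval. Expanding, f(-3 − u) = u^4 + 17u^3 + 97u^2 + 225u + 188.
The nonzero coefficients here are all positive, so for u > 0 every term is positive (or zero), and the constant term 188 is strictly positive.
Therefore f(x) > 0 throughout (-4, -3), and f has no zero there.

No such root exists.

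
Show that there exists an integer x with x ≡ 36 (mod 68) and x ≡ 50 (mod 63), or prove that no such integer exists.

x = 1940

Since 68 and 63 share no common factor, CRT says the pair of congruences has a solution (unique mod 4284).
Write x = 36 + 68t and require 36 + 68t ≡ 50 (mod 63), i.e. 68t ≡ 14 (mod 63).
68 ≡ 5 (mod 63), so this reads 5t ≡ 14 (mod 63). Invert 5 mod 63 by the Euclidean algorithm: 63 = 12·5 + 3, 5 = 1·3 + 2, 3 = 1·2 + 1, 2 = 2·1 + 0; back-substituting, 1 = 3 − 1·2 = 3 − (5 − 1·3) = −5 + 2·3 = −5 + 2·(63 − 12·5) = 2·63 − 25·5. Hence 5·(-25) ≡ 1, so 5⁻¹ ≡ -25 ≡ 38 (mod 63).
Therefore t ≡ 38·14 = 532 ≡ 28 (mod 63).
Taking t = 28 gives x = 36 + 68·28 = 1940.
Indeed 1940 ≡ 36 (mod 68) and 1940 ≡ 50 (mod 63).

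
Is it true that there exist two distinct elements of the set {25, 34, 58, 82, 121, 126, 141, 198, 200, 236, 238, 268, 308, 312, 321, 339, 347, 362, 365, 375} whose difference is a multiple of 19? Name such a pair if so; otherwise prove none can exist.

The pair (25, 82) works.

Both 25 and 82 leave remainder 6 on division by 19; their difference 57 = 3·19 is a multiple of 19.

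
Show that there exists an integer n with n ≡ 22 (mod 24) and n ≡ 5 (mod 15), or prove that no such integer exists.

No, no such integer exists.

Reduce both congruences modulo 3, which divides 24 and 15: they say n ≡ 22 (mod 3) and n ≡ 5 (mod 3).
However 22 ≡ 1 and 5 ≡ 2 (mod 3), and 1 ≠ 2.
Hence the system has no solution.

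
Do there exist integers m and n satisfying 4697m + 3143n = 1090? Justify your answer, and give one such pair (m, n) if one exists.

gcd(4697, 3143) = 7, so every integer of the form 4697m + 3143n is a multiple of 7.
But 1090 = 7·155 + 5, so 7 ∤ 1090.
Hence no integers m, n satisfy the equation.

There are no such integers.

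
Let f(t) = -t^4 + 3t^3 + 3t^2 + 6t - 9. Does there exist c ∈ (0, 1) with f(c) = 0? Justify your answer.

f(0) = -9 and f(1) = 2, which have opposite signs.
f is continuous everywhere (it is a polynomial), in particular on [0, 1].
The Intermediate Value Theorem then guarantees some c ∈ (0, 1) with f(c) = 0.

Such a root exists.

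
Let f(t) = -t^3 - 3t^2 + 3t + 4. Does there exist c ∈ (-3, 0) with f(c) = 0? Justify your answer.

Such a root exists.

f(-3) = -5 and f(0) = 4, which have opposite signs.
f is continuous everywhere (it is a polynomial), in particular on [-3, 0].
By the Intermediate Value Theorem f must vanish at some point of (-3, 0).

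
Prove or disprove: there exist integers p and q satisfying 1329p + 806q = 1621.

1329 and 806 are coprime, so 1329p + 806q ranges over all of ℤ.
Dividing repeatedly: 1329 = 1·806 + 523, 806 = 1·523 + 283, 523 = 1·283 + 240, 283 = 1·240 + 43, 240 = 5·43 + 25, 43 = 1·25 + 18, 25 = 1·18 + 7, 18 = 2·7 + 4, 7 = 1·4 + 3, 4 = 1·3 + 1, 3 = 3·1 + 0.
Working back up the chain: 1 = 4 − 1·3 = 4 − (7 − 1·4) = −7 + 2·4 = −7 + 2·(18 − 2·7) = 2·18 − 5·7 = 2·18 − 5·(25 − 1·18) = −5·25 + 7·18 = −5·25 + 7·(43 − 1·25) = 7·43 − 12·25 = 7·43 − 12·(240 − 5·43) = −12·240 + 67·43 = −12·240 + 67·(283 − 1·240) = 67·283 − 79·240 = 67·283 − 79·(523 − 1·283) = −79·523 + 146·283 = −79·523 + 146·(806 − 1·523) = 146·806 − 225·523 = 146·806 − 225·(1329 − 1·806) = −225·1329 + 371·806. So 1329·(-225) + 806·371 = 1.
Multiplying through by 1621: p = (-225)·1621 = -364725, q = 371·1621 = 601391 is a solution.
Shifting by a multiple of (806, −1329) keeps it a solution: p = -364725 + 453·806 = 393, q = 601391 − 453·1329 = -646.
Check: 1329·393 + 806·(-646) = 522297 − 520676 = 1621. ✓

p = 393, q = -646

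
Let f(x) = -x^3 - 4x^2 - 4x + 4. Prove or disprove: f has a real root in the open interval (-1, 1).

Such a root exists.

f(-1) = 5 and f(1) = -5, which have opposite signs.
f is continuous everywhere (it is a polynomial), in particular on [-1, 1].
By the Intermediate Value Theorem, f takes the value 0 somewhere in the open interval.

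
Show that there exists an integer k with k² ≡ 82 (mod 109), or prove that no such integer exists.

Take k = 55. Then 55² = 3025 = 27·109 + 82, so 55² ≡ 82 (mod 109).

k = 55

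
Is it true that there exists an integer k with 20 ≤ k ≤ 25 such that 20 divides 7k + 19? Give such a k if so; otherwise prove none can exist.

k = 23

k = 23 works, since 7·23 + 19 = 180 = 9·20.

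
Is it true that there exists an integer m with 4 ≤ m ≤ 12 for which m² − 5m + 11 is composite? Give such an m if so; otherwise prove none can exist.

At m = 12: 12² − 5·12 + 11 = 95 = 5·19, which is composite.

m = 12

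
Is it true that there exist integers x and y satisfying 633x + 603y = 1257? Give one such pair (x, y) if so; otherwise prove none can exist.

x = 62, y = -63

Every value of 633x + 603y is a multiple of gcd(633, 603) = 3; since 3 ∣ 1257, solutions exist.
Dividing through by 3 reduces the equation to 211x + 201y = 419.
Dividing repeatedly: 211 = 1·201 + 10, 201 = 20·10 + 1, 10 = 10·1 + 0.
Unwinding: 1 = 201 − 20·10 = 201 − 20·(211 − 1·201) = −20·211 + 21·201, i.e. 211·(-20) + 201·21 = 1.
Times 419: 211·(-8380) + 201·8799 = 419, so (-8380, 8799) solves it.
The general solution is x = -8380 + 201k, y = 8799 − 211k; taking k = 42 gives the smaller pair x = 62, y = -63.
Check: 633·62 + 603·(-63) = 39246 − 37989 = 1257. ✓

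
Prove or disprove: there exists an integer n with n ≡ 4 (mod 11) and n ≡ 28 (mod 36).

n = 136

gcd(11, 36) = 1, so the Chinese Remainder Theorem guarantees exactly one residue class mod 396 satisfying both.
Write n = 4 + 11t and require 4 + 11t ≡ 28 (mod 36), i.e. 11t ≡ 24 (mod 36).
Since 11·23 = 253 = 7·36 + 1, the inverse of 11 mod 36 is 23.
Multiplying by 23: t ≡ 23·24 = 552 ≡ 12 (mod 36).
With t = 12: n = 4 + 11·12 = 136.
Check: 136 mod 11 = 4, 136 mod 36 = 28. ✓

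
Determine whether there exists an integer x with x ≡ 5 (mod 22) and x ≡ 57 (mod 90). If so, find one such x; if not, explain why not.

x = 687

The moduli are not coprime: gcd(22, 90) = 2. Compatibility requires 2 ∣ (57 − 5) = 52, which holds, so solutions exist.
Put x = 5 + 22t, so we need 22t ≡ 52 (mod 90), equivalently (divide by 2) 11t ≡ 26 (mod 45).
Note 11·41 = 451 ≡ 1 (mod 45) (as 451 − 1 = 10·45), so 11⁻¹ ≡ 41.
Therefore t ≡ 41·26 = 1066 ≡ 31 (mod 45).
Then x = 5 + 22·31 = 687.
Check: 687 mod 22 = 5, 687 mod 90 = 57. ✓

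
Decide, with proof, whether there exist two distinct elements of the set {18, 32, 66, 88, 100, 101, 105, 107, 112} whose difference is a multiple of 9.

Residues mod 9: 18↦0, 32↦5, 66↦3, 88↦7, 100↦1, 101↦2, 105↦6, 107↦8, 112↦4.
These 9 residues are pairwise different, hence no difference of two elements is divisible by 9.

There is no such pair.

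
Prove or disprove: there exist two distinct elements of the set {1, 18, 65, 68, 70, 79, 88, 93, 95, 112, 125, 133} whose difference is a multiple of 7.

The pair (18, 88) works.

Reduce each element mod 7: 1↦1, 18↦4, 65↦2, 68↦5, 70↦0, 79↦2, 88↦4, 93↦2, 95↦4, 112↦0, 125↦6, 133↦0. The residue 4 repeats (at 18 and 88), and 88 − 18 = 70 = 10·7.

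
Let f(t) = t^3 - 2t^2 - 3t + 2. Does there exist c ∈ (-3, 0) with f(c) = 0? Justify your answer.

Such a root exists.

f(-3) = -34 and f(0) = 2, which have opposite signs.
As a polynomial, f is continuous on every closed interval.
So by the Intermediate Value Theorem there is a c strictly between -3 and 0 with f(c) = 0.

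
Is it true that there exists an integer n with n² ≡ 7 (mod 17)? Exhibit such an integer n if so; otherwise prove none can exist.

No such integer exists.

Computing n² mod 17 for n = 0, 1, …, 8 (enough, by the symmetry n ↦ 17 − n) gives 0, 1, 4, 9, 16, 8, 2, 15, 13.
So the quadratic residues mod 17 are {0, 1, 2, 4, 8, 9, 13, 15, 16}, and 7 is not among them.
Hence no integer n has n² ≡ 7 (mod 17).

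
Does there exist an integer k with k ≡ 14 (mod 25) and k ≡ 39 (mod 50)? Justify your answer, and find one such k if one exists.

k = 39

gcd(25, 50) = 25. A simultaneous solution exists iff 14 ≡ 39 (mod 25); here 14 mod 25 = 14 = 39 mod 25, so it does.
The integers ≡ 14 (mod 25) are 14, 39, …; their remainders mod 50 are 14, 39, so k = 39 is the first that is ≡ 39 (mod 50).
Verify: 39 = 1·25 + 14 and 39 = 0·50 + 39. ✓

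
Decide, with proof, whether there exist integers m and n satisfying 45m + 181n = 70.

45 and 181 are coprime, so 45m + 181n ranges over all of ℤ.
Run the Euclidean algorithm on 181 and 45: 181 = 4·45 + 1, 45 = 45·1 + 0.
Unwinding: 1 = 181 − 4·45, i.e. 45·(-4) + 181·1 = 1.
Scaling by 70 gives the particular solution (m, n) = (-280, 70).
Adding 2·181 to m and subtracting 2·45 from n gives the tidier solution (82, -20).
Indeed 45·82 + 181·(-20) = 3690 − 3620 = 70.

m = 82, n = -20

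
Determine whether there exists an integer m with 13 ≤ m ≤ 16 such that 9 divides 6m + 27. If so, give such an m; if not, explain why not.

At m = 15 we get 6·15 + 27 = 117, and 117 = 9·13.

m = 15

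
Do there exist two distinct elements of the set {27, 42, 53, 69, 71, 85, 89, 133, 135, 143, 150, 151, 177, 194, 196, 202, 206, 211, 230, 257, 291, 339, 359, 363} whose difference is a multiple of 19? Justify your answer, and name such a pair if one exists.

Both 42 and 194 leave remainder 4 on division by 19; their difference 152 = 8·19 is a multiple of 19.

The pair (42, 194) works.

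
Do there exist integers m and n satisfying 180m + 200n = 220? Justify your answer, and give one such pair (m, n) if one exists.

m = 9, n = -7

gcd(180, 200) = 20, and 20 divides 220, so integer solutions exist.
Dividing through by 20 reduces the equation to 9m + 10n = 11.
Dividing repeatedly: 10 = 1·9 + 1, 9 = 9·1 + 0.
Unwinding: 1 = 10 − 1·9, i.e. 9·(-1) + 10·1 = 1.
Scaling by 11 gives the particular solution (m, n) = (-11, 11).
Shifting by a multiple of (10, −9) keeps it a solution: m = -11 + 2·10 = 9, n = 11 − 2·9 = -7.
Indeed 180·9 + 200·(-7) = 1620 − 1400 = 220.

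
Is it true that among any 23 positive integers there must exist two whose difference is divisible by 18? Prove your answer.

There are exactly 18 possible remainders on division by 18.
Placing 23 integers into 18 classes, some class receives at least two — say a and b.
Then a ≡ b (mod 18), i.e. 18 ∣ (a − b).

Yes.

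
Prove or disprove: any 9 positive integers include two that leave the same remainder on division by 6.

Yes.

There are exactly 6 possible remainders on division by 6.
Placing 9 integers into 6 classes, some class receives at least two — say a and b.
That is, a and b leave the same remainder on division by 6, as claimed.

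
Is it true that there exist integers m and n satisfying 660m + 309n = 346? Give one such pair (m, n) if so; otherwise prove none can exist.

gcd(660, 309) = 3, so every integer of the form 660m + 309n is a multiple of 3.
But 346 is not a multiple of 3 (it leaves remainder 1).
So the equation is unsolvable over ℤ.

There are no such integers.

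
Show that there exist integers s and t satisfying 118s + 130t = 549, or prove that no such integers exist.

gcd(118, 130) = 2, so every integer of the form 118s + 130t is a multiple of 2.
However 549 leaves remainder 1 on division by 2.
So the equation is unsolvable over ℤ.

There are no such integers.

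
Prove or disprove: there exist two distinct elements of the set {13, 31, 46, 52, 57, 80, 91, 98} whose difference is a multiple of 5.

13 and 98 are such a pair.

13 mod 5 = 3 and 98 mod 5 = 3, so 98 − 13 = 85 = 17·5.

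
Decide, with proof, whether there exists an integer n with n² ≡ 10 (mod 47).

No, no such integer exists.

47 is prime, so by Euler's criterion 10 is a square mod 47 iff 10^((47−1)/2) = 10^23 ≡ 1 (mod 47).
Repeated squaring mod 47: 10^2 = 100 ≡ 6; 10^4 ≡ 6² = 36 ≡ 36; 10^8 ≡ 36² = 1296 ≡ 27; 10^16 ≡ 27² = 729 ≡ 24.
Since 23 = 16 + 4 + 2 + 1, 10^23 ≡ 24 · 36 · 6 · 10; multiplying out mod 47: 24·36 = 864 ≡ 18, then 18·6 = 108 ≡ 14, then 14·10 = 140 ≡ 46. Thus 10^23 ≡ 46 ≡ −1 (mod 47).
By Euler's criterion 10 is a quadratic non-residue mod 47: no n satisfies n² ≡ 10 (mod 47).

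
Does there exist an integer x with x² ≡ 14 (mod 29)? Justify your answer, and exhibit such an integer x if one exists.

29 is prime, so by Euler's criterion 14 is a square mod 29 iff 14^((29−1)/2) = 14^14 ≡ 1 (mod 29).
Repeated squaring mod 29: 14^2 = 196 ≡ 22; 14^4 ≡ 22² = 484 ≡ 20; 14^8 ≡ 20² = 400 ≡ 23.
Since 14 = 8 + 4 + 2, 14^14 ≡ 23 · 20 · 22; multiplying out mod 29: 23·20 = 460 ≡ 25, then 25·22 = 550 ≡ 28. Thus 14^14 ≡ 28 ≡ −1 (mod 29).
The value −1 means 14 is a non-residue modulo 29, so x² ≡ 14 (mod 29) is impossible.

No such integer exists.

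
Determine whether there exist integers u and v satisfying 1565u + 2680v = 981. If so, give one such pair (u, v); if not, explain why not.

No, no such integers exist.

Both 1565 and 2680 are divisible by gcd(1565, 2680) = 5, hence so is any combination 1565u + 2680v.
But 981 = 5·196 + 1, so 5 ∤ 981.
So the equation is unsolvable over ℤ.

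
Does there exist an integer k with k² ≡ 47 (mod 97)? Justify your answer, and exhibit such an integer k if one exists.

Take k = 12. Then 12² = 144 = 1·97 + 47, so 12² ≡ 47 (mod 97).

k = 12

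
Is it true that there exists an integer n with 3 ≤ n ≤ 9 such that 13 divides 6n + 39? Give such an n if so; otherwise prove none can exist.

There is no such integer n in that range.

For n = 3, 4, …, 9 the values of 6n + 39 modulo 13 are 5, 11, 4, 10, 3, 9, 2 respectively.
Since 0 is absent from this list, 13 ∤ 6n + 39 for every n with 3 ≤ n ≤ 9.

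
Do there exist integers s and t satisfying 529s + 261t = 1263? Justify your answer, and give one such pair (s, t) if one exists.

s = 255, t = -512

529 and 261 are coprime, so 529s + 261t ranges over all of ℤ.
Run the Euclidean algorithm on 529 and 261: 529 = 2·261 + 7, 261 = 37·7 + 2, 7 = 3·2 + 1, 2 = 2·1 + 0.
Back-substituting, 1 = 7 − 3·2 = 7 − 3·(261 − 37·7) = −3·261 + 112·7 = −3·261 + 112·(529 − 2·261) = 112·529 − 227·261; that is, 529·112 + 261·(-227) = 1.
Times 1263: 529·141456 + 261·(-286701) = 1263, so (141456, -286701) solves it.
The general solution is s = 141456 + 261k, t = -286701 − 529k; taking k = -541 gives the smaller pair s = 255, t = -512.
Check: 529·255 + 261·(-512) = 134895 − 133632 = 1263. ✓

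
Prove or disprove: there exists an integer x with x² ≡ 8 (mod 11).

No such integer exists.

Computing x² mod 11 for x = 0, 1, …, 5 (enough, by the symmetry x ↦ 11 − x) gives 0, 1, 4, 9, 5, 3.
The set of squares mod 11 is therefore {0, 1, 3, 4, 5, 9}, which does not contain 8.
Hence no integer x has x² ≡ 8 (mod 11).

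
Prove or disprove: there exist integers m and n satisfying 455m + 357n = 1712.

Any value of 455m + 357n is a multiple of gcd(455, 357) = 7.
But 1712 is not a multiple of 7 (it leaves remainder 4).
So the equation is unsolvable over ℤ.

There are no such integers.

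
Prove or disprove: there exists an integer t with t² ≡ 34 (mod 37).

t = 21 works: 21² = 441, and 441 − 34 = 407 = 11·37.

t = 21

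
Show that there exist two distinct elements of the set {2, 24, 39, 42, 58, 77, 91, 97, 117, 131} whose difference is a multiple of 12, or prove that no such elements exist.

Reduce each element modulo 12: 2↦2, 24↦0, 39↦3, 42↦6, 58↦10, 77↦5, 91↦7, 97↦1, 117↦9, 131↦11.
These 10 residues are pairwise different, hence no difference of two elements is divisible by 12.

No, no such pair exists.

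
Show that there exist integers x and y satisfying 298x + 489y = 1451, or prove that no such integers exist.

x = 443, y = -267

298 and 489 are coprime, so 298x + 489y ranges over all of ℤ.
Dividing repeatedly: 489 = 1·298 + 191, 298 = 1·191 + 107, 191 = 1·107 + 84, 107 = 1·84 + 23, 84 = 3·23 + 15, 23 = 1·15 + 8, 15 = 1·8 + 7, 8 = 1·7 + 1, 7 = 7·1 + 0.
Working back up the chain: 1 = 8 − 1·7 = 8 − (15 − 1·8) = −15 + 2·8 = −15 + 2·(23 − 1·15) = 2·23 − 3·15 = 2·23 − 3·(84 − 3·23) = −3·84 + 11·23 = −3·84 + 11·(107 − 1·84) = 11·107 − 14·84 = 11·107 − 14·(191 − 1·107) = −14·191 + 25·107 = −14·191 + 25·(298 − 1·191) = 25·298 − 39·191 = 25·298 − 39·(489 − 1·298) = −39·489 + 64·298. So 298·64 + 489·(-39) = 1.
Multiplying through by 1451: x = 64·1451 = 92864, y = (-39)·1451 = -56589 is a solution.
Shifting by a multiple of (489, −298) keeps it a solution: x = 92864 − 189·489 = 443, y = -56589 + 189·298 = -267.
Check: 298·443 + 489·(-267) = 132014 − 130563 = 1451. ✓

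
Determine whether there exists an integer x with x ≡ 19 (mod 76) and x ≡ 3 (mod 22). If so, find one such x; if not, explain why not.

The moduli are not coprime: gcd(76, 22) = 2. Compatibility requires 2 ∣ (3 − 19) = -16, which holds, so solutions exist.
List candidates x ≡ 19 (mod 76): 19, 95, 171, 247, 323, 399. Modulo 22 these are 19, 7, 17, 5, 15, 3; 399 gives 3 as required.
Verify: 399 = 5·76 + 19 and 399 = 18·22 + 3. ✓

x = 399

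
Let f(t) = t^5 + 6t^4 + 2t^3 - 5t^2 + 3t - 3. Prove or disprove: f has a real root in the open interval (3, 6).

The endpoint values f(3) = 744 and f(6) = 15819 are both positive. Claim: f(t) > 0 for every t in (3, 6).
Substitute t = 3 + u, where 0 < u < 3 on the interval. Expanding, f(3 + u) = u^5 + 21u^4 + 164u^3 + 607u^2 + 1080u + 744.
All 6 nonzero coefficients of this polynomial in u are positive; hence for u > 0 the value is a sum of positive terms (the constant 744 among them).
So f is strictly positive on (3, 6); no root exists in the interval.

f has no root in that interval.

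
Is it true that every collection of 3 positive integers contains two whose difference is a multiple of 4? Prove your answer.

Take the 3 consecutive integers 10, 11, 12: their residues mod 4 are all distinct because 3 ≤ 4.
Any two of them differ by at most 2 < 4 and by at least 1, so no difference is a multiple of 4.

No; for instance {10, 11, 12} is a counterexample.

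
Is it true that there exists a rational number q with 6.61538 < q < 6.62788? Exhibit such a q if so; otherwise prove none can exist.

q = 53/8

Look for a denominator N such that an integer falls strictly between N·6.61538 and N·6.62788. N = 8 works: 8·6.61538 = 52.92304 < 53 < 53.02304 = 8·6.62788.
Dividing back, 6.61538 < 53/8 < 6.62788, and 53/8 is rational.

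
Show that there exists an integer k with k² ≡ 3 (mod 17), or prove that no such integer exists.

There is no such integer.

Computing k² mod 17 for k = 0, 1, …, 8 (enough, by the symmetry k ↦ 17 − k) gives 0, 1, 4, 9, 16, 8, 2, 15, 13.
The set of squares mod 17 is therefore {0, 1, 2, 4, 8, 9, 13, 15, 16}, which does not contain 3.
Hence no integer k has k² ≡ 3 (mod 17).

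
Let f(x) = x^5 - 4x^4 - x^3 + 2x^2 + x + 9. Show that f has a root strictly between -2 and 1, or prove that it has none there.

Such a root exists.

f(-2) = -73 and f(1) = 8, which have opposite signs.
f is continuous everywhere (it is a polynomial), in particular on [-2, 1].
By the Intermediate Value Theorem f must vanish at some point of (-2, 1).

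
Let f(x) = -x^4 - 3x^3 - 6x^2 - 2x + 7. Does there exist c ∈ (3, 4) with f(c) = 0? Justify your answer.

No.

f(3) = -215 and f(4) = -545, both negative, so a sign-change argument is unavailable; we show f keeps this sign on the whole interval.
Substitute x = 3 + u, where 0 < u < 1 on the interval. Expanding, f(3 + u) = -u^4 - 15u^3 - 87u^2 - 227u - 215.
All 5 nonzero coefficients of this polynomial in u are negative; hence for u > 0 the value is a sum of negative terms (the constant -215 among them).
Therefore f(x) < 0 throughout (3, 4), and f has no zero there.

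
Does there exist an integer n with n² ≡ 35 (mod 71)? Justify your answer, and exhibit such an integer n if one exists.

There is no such integer.

Apply Euler's criterion with the prime 71: 35 is a quadratic residue iff 35^35 ≡ 1 (mod 71), and a non-residue iff it is ≡ −1.
Repeated squaring mod 71: 35^2 = 1225 ≡ 18; 35^4 ≡ 18² = 324 ≡ 40; 35^8 ≡ 40² = 1600 ≡ 38; 35^16 ≡ 38² = 1444 ≡ 24; 35^32 ≡ 24² = 576 ≡ 8.
Since 35 = 32 + 2 + 1, 35^35 ≡ 8 · 18 · 35; multiplying out mod 71: 8·18 = 144 ≡ 2, then 2·35 = 70 ≡ 70. Thus 35^35 ≡ 70 ≡ −1 (mod 71).
The value −1 means 35 is a non-residue modulo 71, so n² ≡ 35 (mod 71) is impossible.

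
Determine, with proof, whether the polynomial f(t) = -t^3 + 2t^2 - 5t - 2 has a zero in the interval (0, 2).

No.

Evaluate at the endpoints: f(0) = -2, f(2) = -12 — same sign (negative).
f'(t) = -3t^2 + 4t - 5 has discriminant 4² − 4·(-3)·(-5) = -44 < 0, so f' has no real roots and is negative for every real t.
So f is strictly decreasing; between 0 and 2 its values lie between f(0) = -2 and f(2) = -12, all negative. Therefore f has no root in (0, 2).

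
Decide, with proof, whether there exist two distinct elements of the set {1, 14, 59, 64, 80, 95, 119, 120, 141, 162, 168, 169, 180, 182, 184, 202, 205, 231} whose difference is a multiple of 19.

No, no such pair exists.

Two integers differ by a multiple of 19 exactly when they have the same residue mod 19. The residues are 1↦1, 14↦14, 59↦2, 64↦7, 80↦4, 95↦0, 119↦5, 120↦6, 141↦8, 162↦10, 168↦16, 169↦17, 180↦9, 182↦11, 184↦13, 202↦12, 205↦15, 231↦3.
These 18 residues are pairwise different, hence no difference of two elements is divisible by 19.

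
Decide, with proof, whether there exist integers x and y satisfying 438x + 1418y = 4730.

gcd(438, 1418) = 2, and 2 divides 4730, so integer solutions exist.
Dividing through by 2 reduces the equation to 219x + 709y = 2365.
Dividing repeatedly: 709 = 3·219 + 52, 219 = 4·52 + 11, 52 = 4·11 + 8, 11 = 1·8 + 3, 8 = 2·3 + 2, 3 = 1·2 + 1, 2 = 2·1 + 0.
Back-substituting, 1 = 3 − 1·2 = 3 − (8 − 2·3) = −8 + 3·3 = −8 + 3·(11 − 1·8) = 3·11 − 4·8 = 3·11 − 4·(52 − 4·11) = −4·52 + 19·11 = −4·52 + 19·(219 − 4·52) = 19·219 − 80·52 = 19·219 − 80·(709 − 3·219) = −80·709 + 259·219; that is, 219·259 + 709·(-80) = 1.
Times 2365: 219·612535 + 709·(-189200) = 2365, so (612535, -189200) solves it.
Shifting by a multiple of (709, −219) keeps it a solution: x = 612535 − 863·709 = 668, y = -189200 + 863·219 = -203.
Indeed 438·668 + 1418·(-203) = 292584 − 287854 = 4730.

x = 668, y = -203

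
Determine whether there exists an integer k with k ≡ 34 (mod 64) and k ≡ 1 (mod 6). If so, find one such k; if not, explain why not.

There is no such integer.

gcd(64, 6) = 2. If k ≡ 34 (mod 64) and k ≡ 1 (mod 6), then k ≡ 34 (mod 2) and k ≡ 1 (mod 2).
These are incompatible: 34 − 1 = 33 is not divisible by 2.
Therefore no such k exists.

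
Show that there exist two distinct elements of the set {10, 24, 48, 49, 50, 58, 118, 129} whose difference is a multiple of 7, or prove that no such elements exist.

Reduce each element mod 7: 10↦3, 24↦3, 48↦6, 49↦0, 50↦1, 58↦2, 118↦6, 129↦3. The residue 3 repeats (at 10 and 24), and 24 − 10 = 14 = 2·7.

The pair (10, 24) works.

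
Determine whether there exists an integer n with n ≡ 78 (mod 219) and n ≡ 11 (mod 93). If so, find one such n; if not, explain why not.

No, no such integer exists.

Both moduli are multiples of 3 = gcd(219, 93), so any solution would satisfy n ≡ 78 and n ≡ 11 modulo 3 simultaneously.
These are incompatible: 78 − 11 = 67 is not divisible by 3.
Therefore no such n exists.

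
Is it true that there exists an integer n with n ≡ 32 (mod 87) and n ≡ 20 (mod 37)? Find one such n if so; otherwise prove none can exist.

Since 87 and 37 share no common factor, CRT says the pair of congruences has a solution (unique mod 3219).
Write n = 32 + 87t and require 32 + 87t ≡ 20 (mod 37), i.e. 87t ≡ 25 (mod 37).
87 ≡ 13 (mod 37), so this reads 13t ≡ 25 (mod 37). Since 13·20 = 260 = 7·37 + 1, the inverse of 13 mod 37 is 20.
Multiplying by 20: t ≡ 20·25 = 500 ≡ 19 (mod 37).
With t = 19: n = 32 + 87·19 = 1685.
Check: 1685 mod 87 = 32, 1685 mod 37 = 20. ✓

n = 1685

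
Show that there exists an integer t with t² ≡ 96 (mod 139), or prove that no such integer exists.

t = 42 works: 42² = 1764, and 1764 − 96 = 1668 = 12·139.

t = 42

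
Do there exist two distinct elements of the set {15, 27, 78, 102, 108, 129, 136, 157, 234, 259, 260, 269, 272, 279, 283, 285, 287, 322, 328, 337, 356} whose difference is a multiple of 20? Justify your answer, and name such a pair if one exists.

Both 27 and 287 leave remainder 7 on division by 20; their difference 260 = 13·20 is a multiple of 20.

27 and 287 are such a pair.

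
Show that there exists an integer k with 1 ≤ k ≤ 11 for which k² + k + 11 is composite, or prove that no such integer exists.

At k = 11: 11² + 11 + 11 = 143 = 11·13, which is composite.

k = 11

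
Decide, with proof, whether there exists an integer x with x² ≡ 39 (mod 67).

x = 46

x = 46 works: 46² = 2116, and 2116 − 39 = 2077 = 31·67.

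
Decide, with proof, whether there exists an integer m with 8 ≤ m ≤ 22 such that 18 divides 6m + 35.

At m = 8, 6·8 + 35 = 83 ≡ 11 (mod 18), and each step in m adds 6, giving residues 11, 17, 5, 11, 17, 5, 11, 17, 5, 11, 17, 5, 11, 17, 5 for m = 8, 9, …, 22.
The residue 0 does not occur, so no m in [8, 22] makes 6m + 35 a multiple of 18.

No, no such integer m in that range exists.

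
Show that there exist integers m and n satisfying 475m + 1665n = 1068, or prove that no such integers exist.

Any value of 475m + 1665n is a multiple of gcd(475, 1665) = 5.
But 1068 is not a multiple of 5 (it leaves remainder 3).
Hence no integers m, n satisfy the equation.

There are no such integers.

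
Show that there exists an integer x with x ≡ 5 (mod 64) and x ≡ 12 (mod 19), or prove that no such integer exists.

Since 64 and 19 share no common factor, CRT says the pair of congruences has a solution (unique mod 1216).
Write x = 5 + 64t and require 5 + 64t ≡ 12 (mod 19), i.e. 64t ≡ 7 (mod 19).
64 ≡ 7 (mod 19), so this reads 7t ≡ 7 (mod 19). Invert 7 mod 19 by the Euclidean algorithm: 19 = 2·7 + 5, 7 = 1·5 + 2, 5 = 2·2 + 1, 2 = 2·1 + 0; back-substituting, 1 = 5 − 2·2 = 5 − 2·(7 − 1·5) = −2·7 + 3·5 = −2·7 + 3·(19 − 2·7) = 3·19 − 8·7. Hence 7·(-8) ≡ 1, so 7⁻¹ ≡ -8 ≡ 11 (mod 19).
Multiplying by 11: t ≡ 11·7 = 77 ≡ 1 (mod 19).
With t = 1: x = 5 + 64·1 = 69.
Check: 69 mod 64 = 5, 69 mod 19 = 12. ✓

x = 69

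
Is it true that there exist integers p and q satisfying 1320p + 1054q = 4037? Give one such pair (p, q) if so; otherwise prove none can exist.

No, no such integers exist.

Both 1320 and 1054 are divisible by gcd(1320, 1054) = 2, hence so is any combination 1320p + 1054q.
But 4037 is not a multiple of 2 (it leaves remainder 1).
So the equation is unsolvable over ℤ.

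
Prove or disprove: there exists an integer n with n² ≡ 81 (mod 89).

n = 80

Take n = 80. Then 80² = 6400 = 71·89 + 81, so 80² ≡ 81 (mod 89).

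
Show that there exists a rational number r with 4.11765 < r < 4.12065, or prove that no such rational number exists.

Look for a denominator N such that an integer falls strictly between N·4.11765 and N·4.12065. N = 25 works: 25·4.11765 = 102.94125 < 103 < 103.01625 = 25·4.12065.
Hence 103/25 is a rational number with 4.11765 < 103/25 < 4.12065.

r = 103/25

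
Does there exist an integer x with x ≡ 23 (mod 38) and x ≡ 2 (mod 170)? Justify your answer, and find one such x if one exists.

No such integer exists.

Reduce both congruences modulo 2, which divides 38 and 170: they say x ≡ 23 (mod 2) and x ≡ 2 (mod 2).
But 23 mod 2 = 1 while 2 mod 2 = 0, a contradiction.
Hence the system has no solution.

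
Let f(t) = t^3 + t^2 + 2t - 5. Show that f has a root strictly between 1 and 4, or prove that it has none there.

Such a root exists.

f(1) = -1 and f(4) = 83, which have opposite signs.
Since f is a polynomial it is continuous on [1, 4].
By the Intermediate Value Theorem, f takes the value 0 somewhere in the open interval.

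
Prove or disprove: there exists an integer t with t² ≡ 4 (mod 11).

t = 2

Take t = 2. Then 2² = 4, and since 0 ≤ 4 < 11 this is already reduced: 2² ≡ 4 (mod 11).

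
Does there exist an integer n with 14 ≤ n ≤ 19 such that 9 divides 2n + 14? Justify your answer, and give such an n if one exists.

There is no such integer n in that range.

For n = 14, 15, …, 19 the values of 2n + 14 modulo 9 are 6, 8, 1, 3, 5, 7 respectively.
Since 0 is absent from this list, 9 ∤ 2n + 14 for every n with 14 ≤ n ≤ 19.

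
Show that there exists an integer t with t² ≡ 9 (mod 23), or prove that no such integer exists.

t = 20

t = 20 works: 20² = 400, and 400 − 9 = 391 = 17·23.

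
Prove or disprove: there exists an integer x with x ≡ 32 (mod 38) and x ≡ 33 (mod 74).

gcd(38, 74) = 2. If x ≡ 32 (mod 38) and x ≡ 33 (mod 74), then x ≡ 32 (mod 2) and x ≡ 33 (mod 2).
These are incompatible: 32 − 33 = -1 is not divisible by 2.
Therefore no such x exists.

There is no such integer.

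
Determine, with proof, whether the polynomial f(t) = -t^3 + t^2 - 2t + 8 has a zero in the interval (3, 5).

Evaluate at the endpoints: f(3) = -16, f(5) = -102 — same sign (negative).
The derivative f'(t) = -3t^2 + 2t - 2 is a quadratic with discriminant 2² − 4·(-3)·(-2) = -20 < 0; it never vanishes, so it is always negative (sign of the leading coefficient).
So f is strictly decreasing; between 3 and 5 its values lie between f(3) = -16 and f(5) = -102, all negative. Therefore f has no root in (3, 5).

f has no root in that interval.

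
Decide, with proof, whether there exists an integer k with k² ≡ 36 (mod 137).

Take k = 6. Then 6² = 36, and since 0 ≤ 36 < 137 this is already reduced: 6² ≡ 36 (mod 137).

k = 6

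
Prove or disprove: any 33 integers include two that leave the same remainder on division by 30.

True.

Each integer lies in one of the 30 residue classes modulo 30.
Since 33 > 30, two of the 33 integers must share a residue class by the pigeonhole principle; call them a and b.
That is, a and b leave the same remainder on division by 30, as claimed.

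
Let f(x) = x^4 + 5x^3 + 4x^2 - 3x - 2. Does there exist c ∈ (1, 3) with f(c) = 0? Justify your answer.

No.

f(1) = 5 and f(3) = 241, both positive, so a sign-change argument is unavailable; we show f keeps this sign on the whole interval.
Shift to the endpoint 1: with x = 1 + u (0 < u < 2), one computes f(1 + u) = u^4 + 9u^3 + 25u^2 + 24u + 5.
All 5 nonzero coefficients of this polynomial in u are positive; hence for u > 0 the value is a sum of positive terms (the constant 5 among them).
So f is strictly positive on (1, 3); no root exists in the interval.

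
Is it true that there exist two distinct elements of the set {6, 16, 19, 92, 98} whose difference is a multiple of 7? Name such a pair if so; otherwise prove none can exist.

There is no such pair.

Residues mod 7: 6↦6, 16↦2, 19↦5, 92↦1, 98↦0.
No residue repeats among the 5 elements, so no pair has difference ≡ 0 (mod 7).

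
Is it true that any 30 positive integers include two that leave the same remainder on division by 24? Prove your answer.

Yes.

There are exactly 24 possible remainders on division by 24.
Since 30 > 24, two of the 30 integers must share a residue class by the pigeonhole principle; call them a and b.
That is, a and b leave the same remainder on division by 24, as claimed.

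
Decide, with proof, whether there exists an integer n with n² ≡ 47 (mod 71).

There is no such integer.

71 is prime, so by Euler's criterion 47 is a square mod 71 iff 47^((71−1)/2) = 47^35 ≡ 1 (mod 71).
Repeated squaring mod 71: 47^2 = 2209 ≡ 8; 47^4 ≡ 8² = 64 ≡ 64; 47^8 ≡ 64² = 4096 ≡ 49; 47^16 ≡ 49² = 2401 ≡ 58; 47^32 ≡ 58² = 3364 ≡ 27.
Since 35 = 32 + 2 + 1, 47^35 ≡ 27 · 8 · 47; multiplying out mod 71: 27·8 = 216 ≡ 3, then 3·47 = 141 ≡ 70. Thus 47^35 ≡ 70 ≡ −1 (mod 71).
By Euler's criterion 47 is a quadratic non-residue mod 71: no n satisfies n² ≡ 47 (mod 71).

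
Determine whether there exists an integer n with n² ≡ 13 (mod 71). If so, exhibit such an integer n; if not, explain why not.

Apply Euler's criterion with the prime 71: 13 is a quadratic residue iff 13^35 ≡ 1 (mod 71), and a non-residue iff it is ≡ −1.
Repeated squaring mod 71: 13^2 = 169 ≡ 27; 13^4 ≡ 27² = 729 ≡ 19; 13^8 ≡ 19² = 361 ≡ 6; 13^16 ≡ 6² = 36 ≡ 36; 13^32 ≡ 36² = 1296 ≡ 18.
Since 35 = 32 + 2 + 1, 13^35 ≡ 18 · 27 · 13; multiplying out mod 71: 18·27 = 486 ≡ 60, then 60·13 = 780 ≡ 70. Thus 13^35 ≡ 70 ≡ −1 (mod 71).
By Euler's criterion 13 is a quadratic non-residue mod 71: no n satisfies n² ≡ 13 (mod 71).

No such integer exists.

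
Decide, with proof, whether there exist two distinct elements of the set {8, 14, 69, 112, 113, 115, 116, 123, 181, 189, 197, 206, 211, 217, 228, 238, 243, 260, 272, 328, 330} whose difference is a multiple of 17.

14 mod 17 = 14 and 116 mod 17 = 14, so 116 − 14 = 102 = 6·17.

Yes: 14 and 116.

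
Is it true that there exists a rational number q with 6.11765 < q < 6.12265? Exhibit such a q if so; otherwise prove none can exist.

q = 153/25

Multiplying by 25: 25·6.11765 = 152.94125 and 25·6.12265 = 153.06625, so the integer 153 lies strictly between them.
Hence 153/25 is a rational number with 6.11765 < 153/25 < 6.12265.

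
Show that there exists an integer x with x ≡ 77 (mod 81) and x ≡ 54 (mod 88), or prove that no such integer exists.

Since 81 and 88 share no common factor, CRT says the pair of congruences has a solution (unique mod 7128).
Any solution of the first congruence is x = 77 + 81t; substituting into the second, 81t ≡ 54 − 77 ≡ 65 (mod 88).
Note 81·25 = 2025 ≡ 1 (mod 88) (as 2025 − 1 = 23·88), so 81⁻¹ ≡ 25.
Therefore t ≡ 25·65 = 1625 ≡ 41 (mod 88).
With t = 41: x = 77 + 81·41 = 3398.
Check: 3398 mod 81 = 77, 3398 mod 88 = 54. ✓

x = 3398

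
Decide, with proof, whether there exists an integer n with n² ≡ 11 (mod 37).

Take n = 14. Then 14² = 196 = 5·37 + 11, so 14² ≡ 11 (mod 37).

n = 14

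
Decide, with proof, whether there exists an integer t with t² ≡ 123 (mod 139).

139 is prime, so by Euler's criterion 123 is a square mod 139 iff 123^((139−1)/2) = 123^69 ≡ 1 (mod 139).
Repeated squaring mod 139: 123^2 = 15129 ≡ 117; 123^4 ≡ 117² = 13689 ≡ 67; 123^8 ≡ 67² = 4489 ≡ 41; 123^16 ≡ 41² = 1681 ≡ 13; 123^32 ≡ 13² = 169 ≡ 30; 123^64 ≡ 30² = 900 ≡ 66.
Since 69 = 64 + 4 + 1, 123^69 ≡ 66 · 67 · 123; multiplying out mod 139: 66·67 = 4422 ≡ 113, then 113·123 = 13899 ≡ 138. Thus 123^69 ≡ 138 ≡ −1 (mod 139).
By Euler's criterion 123 is a quadratic non-residue mod 139: no t satisfies t² ≡ 123 (mod 139).

No, no such integer exists.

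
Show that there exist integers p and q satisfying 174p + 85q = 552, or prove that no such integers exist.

Since gcd(174, 85) = 1, every integer is an integer combination of 174 and 85.
Run the Euclidean algorithm on 174 and 85: 174 = 2·85 + 4, 85 = 21·4 + 1, 4 = 4·1 + 0.
Unwinding: 1 = 85 − 21·4 = 85 − 21·(174 − 2·85) = −21·174 + 43·85, i.e. 174·(-21) + 85·43 = 1.
Scaling by 552 gives the particular solution (p, q) = (-11592, 23736).
Adding 137·85 to p and subtracting 137·174 from q gives the tidier solution (53, -102).
Indeed 174·53 + 85·(-102) = 9222 − 8670 = 552.

p = 53, q = -102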